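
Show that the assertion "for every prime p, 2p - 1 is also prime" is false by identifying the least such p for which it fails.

Check each prime p in order until 2p - 1 is not prime.
p = 2: 2p - 1 = 3, prime.
p = 3: 2p - 1 = 5, prime.
p = 5: 2p - 1 = 9 = 3 × 3, not prime.
Hence p = 5 is a counterexample.

p = 5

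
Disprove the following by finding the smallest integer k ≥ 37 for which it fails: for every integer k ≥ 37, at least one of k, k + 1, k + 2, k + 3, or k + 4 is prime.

k = 48

A counterexample is any integer k ≥ 37 such that k, k + 1, k + 2, k + 3, k + 4 are all composite; we check each in order.
For k = 37, 38, 39, 40, …, 45, 46, 47 the conclusion holds.
k = 48: 48 = 2 × 24; 49 = 7 × 7; 50 = 2 × 25; 51 = 3 × 17; 52 = 2 × 26 — all composite.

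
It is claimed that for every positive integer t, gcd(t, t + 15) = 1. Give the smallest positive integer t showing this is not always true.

t = 3

A counterexample is any positive integer t such that gcd(t, t + 15) > 1; we check each in order.
t = 1: gcd(1, 16) = 1.
t = 2: gcd(2, 17) = 1.
t = 3: gcd(3, 18) = 3.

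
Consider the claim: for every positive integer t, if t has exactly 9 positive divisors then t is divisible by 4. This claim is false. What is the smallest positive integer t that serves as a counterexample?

Check each positive integer t in order until t has exactly 9 positive divisors but t is not divisible by 4.
For t = 36, 100, 196 the conclusion holds.
t = 225: τ(225) = 9; 225 mod 4 = 1.
So t = 225 is the smallest counterexample.

t = 225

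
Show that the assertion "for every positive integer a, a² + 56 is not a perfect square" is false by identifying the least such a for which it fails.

For a = 1, 2, 3, 4 the conclusion holds.
a = 5: 5² + 56 = 81 = 9², a perfect square.

a = 5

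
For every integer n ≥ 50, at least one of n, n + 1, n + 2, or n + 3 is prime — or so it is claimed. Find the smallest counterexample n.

n = 54

The first 4 eligible values, up to n = 53, all satisfy the conclusion.
n = 54: 54 = 2 × 27; 55 = 5 × 11; 56 = 2 × 28; 57 = 3 × 19 — all composite.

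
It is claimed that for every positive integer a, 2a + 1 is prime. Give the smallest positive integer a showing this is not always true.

a = 4

a = 1: 2a + 1 = 3, prime.
a = 2: 2a + 1 = 5, prime.
a = 3: 2a + 1 = 7, prime.
a = 4: 2a + 1 = 9 = 3 × 3, composite.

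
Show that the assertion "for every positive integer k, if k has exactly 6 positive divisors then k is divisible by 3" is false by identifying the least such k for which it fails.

k = 20

A counterexample is any positive integer k such that k has exactly 6 positive divisors but k is not divisible by 3; we check each in order.
k = 12: τ(12) = 6; 12 mod 3 = 0.
k = 18: τ(18) = 6; 18 mod 3 = 0.
k = 20: τ(20) = 6; 20 mod 3 = 2.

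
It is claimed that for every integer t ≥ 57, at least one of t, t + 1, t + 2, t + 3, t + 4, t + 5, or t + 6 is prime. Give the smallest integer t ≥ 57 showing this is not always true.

A counterexample is any integer t ≥ 57 such that t, t + 1, t + 2, t + 3, t + 4, t + 5, t + 6 are all composite; we check each in order.
For t = 57, 58, 59, 60, …, 87, 88, 89 the conclusion holds.
t = 90: 90 = 2 × 45; 91 = 7 × 13; 92 = 2 × 46; 93 = 3 × 31; 94 = 2 × 47; 95 = 5 × 19; 96 = 2 × 48 — all composite.
Thus t = 90 disproves the claim, and no smaller t works.

t = 90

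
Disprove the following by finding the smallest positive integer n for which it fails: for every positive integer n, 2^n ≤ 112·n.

Check each positive integer n in order until 2^n > 112·n.
The first 10 eligible values, up to n = 10, all satisfy the conclusion.
n = 11: 2^n = 2048 and 112·n = 1232, so 2048 > 1232.

n = 11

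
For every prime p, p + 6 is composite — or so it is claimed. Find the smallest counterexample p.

Check each prime p in order until p + 6 is prime.
For p = 2, 3 the conclusion holds.
p = 5: p + 6 = 11, prime — not composite.
So p = 5 is the smallest counterexample.

p = 5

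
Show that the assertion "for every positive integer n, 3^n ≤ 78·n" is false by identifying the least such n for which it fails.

We need the least positive integer n for which 3^n > 78·n.
n = 1: 3^n = 3 and 78·n = 78, so 3 ≤ 78.
n = 2: 3^n = 9 and 78·n = 156, so 9 ≤ 156.
n = 3: 3^n = 27 and 78·n = 234, so 27 ≤ 234.
n = 4: 3^n = 81 and 78·n = 312, so 81 ≤ 312.
n = 5: 3^n = 243 and 78·n = 390, so 243 ≤ 390.
n = 6: 3^n = 729 and 78·n = 468, so 729 > 468.
So n = 6 is the smallest counterexample.

n = 6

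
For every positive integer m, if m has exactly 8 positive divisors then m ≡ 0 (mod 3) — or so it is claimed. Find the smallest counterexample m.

m = 40

A counterexample is any positive integer m such that m has exactly 8 positive divisors but the claim fails; we check each in order.
m = 24: τ(24) = 8; 24 ≡ 0 (mod 3).
m = 30: τ(30) = 8; 30 ≡ 0 (mod 3).
m = 40: τ(40) = 8; 40 ≡ 1 (mod 3).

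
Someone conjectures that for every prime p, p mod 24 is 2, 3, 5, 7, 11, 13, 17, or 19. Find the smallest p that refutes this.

Check each prime p in order until the claim fails.
p = 2: 2 mod 24 = 2.
p = 3: 3 mod 24 = 3.
p = 5: 5 mod 24 = 5.
p = 7: 7 mod 24 = 7.
p = 11: 11 mod 24 = 11.
p = 13: 13 mod 24 = 13.
p = 17: 17 mod 24 = 17.
p = 19: 19 mod 24 = 19.
p = 23: 23 mod 24 = 23 — not in {2, 3, 5, 7, 11, 13, 17, 19}.

p = 23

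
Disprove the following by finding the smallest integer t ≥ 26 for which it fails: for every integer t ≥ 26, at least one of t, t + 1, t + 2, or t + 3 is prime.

t = 32

We need the least integer t ≥ 26 for which t, t + 1, t + 2, t + 3 are all composite.
The first 6 eligible values, up to t = 31, all satisfy the conclusion.
t = 32: 32 = 2 × 16; 33 = 3 × 11; 34 = 2 × 17; 35 = 5 × 7 — all composite.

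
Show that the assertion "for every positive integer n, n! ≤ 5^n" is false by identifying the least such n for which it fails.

n = 12

Check each positive integer n in order until n! > 5^n.
For n = 1, 2, 3, 4, …, 9, 10, 11 the conclusion holds.
n = 12: n! = 479001600 and 5^n = 244140625, so 479001600 > 244140625.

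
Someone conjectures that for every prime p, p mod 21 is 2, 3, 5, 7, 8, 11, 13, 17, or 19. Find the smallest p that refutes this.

Check each prime p in order until the claim fails.
For p = 2, 3, 5, 7, 11, 13, 17, 19, 23, 29 the conclusion holds.
p = 31: 31 mod 21 = 10 — not in {2, 3, 5, 7, 8, 11, 13, 17, 19}.
Hence p = 31 is a counterexample.

p = 31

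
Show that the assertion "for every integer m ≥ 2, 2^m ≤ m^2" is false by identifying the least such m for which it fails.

A counterexample is any integer m ≥ 2 such that 2^m > m^2; we check each in order.
m = 2: 2^m = 4 and m^2 = 4, so 4 ≤ 4.
m = 3: 2^m = 8 and m^2 = 9, so 8 ≤ 9.
m = 4: 2^m = 16 and m^2 = 16, so 16 ≤ 16.
m = 5: 2^m = 32 and m^2 = 25, so 32 > 25.

m = 5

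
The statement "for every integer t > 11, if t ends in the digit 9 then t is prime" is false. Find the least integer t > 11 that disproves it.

t = 19: 19 ends in 9 and is prime.
t = 29: 29 ends in 9 and is prime.
t = 39: 39 ends in 9; 39 = 3 × 13, composite.

t = 39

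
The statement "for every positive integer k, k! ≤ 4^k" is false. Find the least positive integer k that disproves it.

The first 8 eligible values, up to k = 8, all satisfy the conclusion.
k = 9: k! = 362880 and 4^k = 262144, so 362880 > 262144.

k = 9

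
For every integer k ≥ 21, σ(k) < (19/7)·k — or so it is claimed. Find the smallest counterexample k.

k = 60

We need the least integer k ≥ 21 for which the claim fails.
For k = 21, 22, 23, 24, …, 57, 58, 59 the conclusion holds.
k = 60: σ(60) = 168; 168 ≥ 1140/7.
Hence k = 60 is a counterexample.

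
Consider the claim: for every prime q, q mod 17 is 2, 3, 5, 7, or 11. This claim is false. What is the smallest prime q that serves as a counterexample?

A counterexample is any prime q such that the claim fails; we check each in order.
For q = 2, 3, 5, 7, 11 the conclusion holds.
q = 13: 13 mod 17 = 13 — not in {2, 3, 5, 7, 11}.
So q = 13 is the smallest counterexample.

q = 13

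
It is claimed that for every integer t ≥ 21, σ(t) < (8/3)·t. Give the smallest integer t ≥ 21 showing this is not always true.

A counterexample is any integer t ≥ 21 such that the claim fails; we check each in order.
For t = 21, 22, 23, 24, …, 57, 58, 59 the conclusion holds.
t = 60: σ(60) = 168; 168 ≥ 160.
So t = 60 is the smallest counterexample.

t = 60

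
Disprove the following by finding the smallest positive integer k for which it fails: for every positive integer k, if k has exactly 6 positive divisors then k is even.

A counterexample is any positive integer k such that k has exactly 6 positive divisors but k is odd; we check each in order.
For k = 12, 18, 20, 28, 32, 44 the conclusion holds.
k = 45: divisors of 45: 1, 3, 5, 9, 15, 45; 45 is odd.
So k = 45 is the smallest counterexample.

k = 45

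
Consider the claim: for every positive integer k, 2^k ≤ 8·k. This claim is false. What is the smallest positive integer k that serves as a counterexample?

k = 6

For k = 1, 2, 3, 4, 5 the conclusion holds.
k = 6: 2^k = 64 and 8·k = 48, so 64 > 48.
Hence k = 6 is a counterexample.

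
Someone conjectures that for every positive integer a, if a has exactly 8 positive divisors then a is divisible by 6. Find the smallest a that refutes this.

A counterexample is any positive integer a such that a has exactly 8 positive divisors but a is not divisible by 6; we check each in order.
For a = 24, 30 the conclusion holds.
a = 40: τ(40) = 8; 40 mod 6 = 4.

a = 40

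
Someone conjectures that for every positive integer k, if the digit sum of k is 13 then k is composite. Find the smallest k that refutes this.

k = 67

For k = 49, 58 the conclusion holds.
k = 67: digit sum 13; 67 is prime, not composite.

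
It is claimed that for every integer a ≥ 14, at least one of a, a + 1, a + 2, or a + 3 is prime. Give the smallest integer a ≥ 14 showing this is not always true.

Check each integer a ≥ 14 in order until a, a + 1, a + 2, a + 3 are all composite.
For a = 14, 15, 16, 17, 18, 19, 20, 21, 22, 23 the conclusion holds.
a = 24: 24 = 2 × 12; 25 = 5 × 5; 26 = 2 × 13; 27 = 3 × 9 — all composite.

a = 24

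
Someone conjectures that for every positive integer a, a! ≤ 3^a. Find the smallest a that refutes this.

We need the least positive integer a for which a! > 3^a.
a = 1: a! = 1 and 3^a = 3, so 1 ≤ 3.
a = 2: a! = 2 and 3^a = 9, so 2 ≤ 9.
a = 3: a! = 6 and 3^a = 27, so 6 ≤ 27.
a = 4: a! = 24 and 3^a = 81, so 24 ≤ 81.
a = 5: a! = 120 and 3^a = 243, so 120 ≤ 243.
a = 6: a! = 720 and 3^a = 729, so 720 ≤ 729.
a = 7: a! = 5040 and 3^a = 2187, so 5040 > 2187.
Thus a = 7 disproves the claim, and no smaller a works.

a = 7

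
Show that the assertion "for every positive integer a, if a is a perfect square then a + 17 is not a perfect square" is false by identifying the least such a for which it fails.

a = 64

a = 1: 1 + 17 = 18, not a perfect square.
a = 4: 4 + 17 = 21, not a perfect square.
a = 9: 9 + 17 = 26, not a perfect square.
a = 16: 16 + 17 = 33, not a perfect square.
a = 25: 25 + 17 = 42, not a perfect square.
a = 36: 36 + 17 = 53, not a perfect square.
a = 49: 49 + 17 = 66, not a perfect square.
a = 64: 64 = 8² and 64 + 17 = 81 = 9².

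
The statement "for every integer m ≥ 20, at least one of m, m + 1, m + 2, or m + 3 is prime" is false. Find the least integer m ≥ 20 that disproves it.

We need the least integer m ≥ 20 for which m, m + 1, m + 2, m + 3 are all composite.
m = 20: 23 is prime.
m = 21: 23 is prime.
m = 22: 23 is prime.
m = 23: 23 is prime.
m = 24: 24 = 2 × 12; 25 = 5 × 5; 26 = 2 × 13; 27 = 3 × 9 — all composite.
Thus m = 24 disproves the claim, and no smaller m works.

m = 24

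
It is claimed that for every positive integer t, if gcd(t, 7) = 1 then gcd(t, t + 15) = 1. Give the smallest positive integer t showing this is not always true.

Check each positive integer t in order until gcd(t, 7) = 1 but gcd(t, t + 15) > 1.
t = 1: gcd(1, 16) = 1.
t = 2: gcd(2, 17) = 1.
t = 3: gcd(3, 18) = 3.
Hence t = 3 is a counterexample.

t = 3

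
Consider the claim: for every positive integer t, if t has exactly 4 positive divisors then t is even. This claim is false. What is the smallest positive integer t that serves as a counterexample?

Check each positive integer t in order until t has exactly 4 positive divisors but t is odd.
t = 6: divisors of 6: 1, 2, 3, 6; 6 is even.
t = 8: divisors of 8: 1, 2, 4, 8; 8 is even.
t = 10: divisors of 10: 1, 2, 5, 10; 10 is even.
t = 14: divisors of 14: 1, 2, 7, 14; 14 is even.
t = 15: divisors of 15: 1, 3, 5, 15; 15 is odd.
So t = 15 is the smallest counterexample.

t = 15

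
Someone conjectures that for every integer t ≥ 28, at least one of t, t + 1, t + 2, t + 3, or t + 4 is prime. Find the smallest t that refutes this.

t = 32

A counterexample is any integer t ≥ 28 such that t, t + 1, t + 2, t + 3, t + 4 are all composite; we check each in order.
t = 28: 29 is prime.
t = 29: 29 is prime.
t = 30: 31 is prime.
t = 31: 31 is prime.
t = 32: 32 = 2 × 16; 33 = 3 × 11; 34 = 2 × 17; 35 = 5 × 7; 36 = 2 × 18 — all composite.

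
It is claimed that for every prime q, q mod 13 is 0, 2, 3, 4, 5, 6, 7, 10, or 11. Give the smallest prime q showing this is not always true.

q = 47

For q = 2, 3, 5, 7, …, 37, 41, 43 the conclusion holds.
q = 47: 47 mod 13 = 8 — not in {0, 2, 3, 4, 5, 6, 7, 10, 11}.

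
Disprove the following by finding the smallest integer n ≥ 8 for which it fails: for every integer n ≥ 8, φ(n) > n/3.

n = 12

A counterexample is any integer n ≥ 8 such that the claim fails; we check each in order.
The first 4 eligible values, up to n = 11, all satisfy the conclusion.
n = 12: φ(12) = 4 and 12/3 = 4, so φ(12) ≤ 12/3.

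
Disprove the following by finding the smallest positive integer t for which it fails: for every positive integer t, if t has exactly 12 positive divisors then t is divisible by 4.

t = 90

A counterexample is any positive integer t such that t has exactly 12 positive divisors but t is not divisible by 4; we check each in order.
For t = 60, 72, 84 the conclusion holds.
t = 90: τ(90) = 12; 90 mod 4 = 2.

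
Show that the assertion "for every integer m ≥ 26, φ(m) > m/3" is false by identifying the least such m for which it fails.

m = 30

We need the least integer m ≥ 26 for which the claim fails.
The first 4 eligible values, up to m = 29, all satisfy the conclusion.
m = 30: φ(30) = 8 and 30/3 = 10, so φ(30) ≤ 30/3.
Hence m = 30 is a counterexample.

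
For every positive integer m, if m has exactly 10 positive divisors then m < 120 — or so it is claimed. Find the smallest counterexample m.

m = 48: τ(48) = 10; 48 < 120.
m = 80: τ(80) = 10; 80 < 120.
m = 112: τ(112) = 10; 112 < 120.
m = 162: τ(162) = 10; 162 ≥ 120.

m = 162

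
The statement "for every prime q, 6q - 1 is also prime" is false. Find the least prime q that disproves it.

For q = 2, 3, 5, 7 the conclusion holds.
q = 11: 6q - 1 = 65 = 5 × 13, not prime.
Hence q = 11 is a counterexample.

q = 11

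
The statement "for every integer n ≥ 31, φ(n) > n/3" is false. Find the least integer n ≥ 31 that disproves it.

n = 36

Check each integer n ≥ 31 in order until the claim fails.
The first 5 eligible values, up to n = 35, all satisfy the conclusion.
n = 36: φ(36) = 12 and 36/3 = 12, so φ(36) ≤ 36/3.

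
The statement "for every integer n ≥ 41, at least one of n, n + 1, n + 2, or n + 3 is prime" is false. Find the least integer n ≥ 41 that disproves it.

n = 48

Check each integer n ≥ 41 in order until n, n + 1, n + 2, n + 3 are all composite.
For n = 41, 42, 43, 44, 45, 46, 47 the conclusion holds.
n = 48: 48 = 2 × 24; 49 = 7 × 7; 50 = 2 × 25; 51 = 3 × 17 — all composite.
Hence n = 48 is a counterexample.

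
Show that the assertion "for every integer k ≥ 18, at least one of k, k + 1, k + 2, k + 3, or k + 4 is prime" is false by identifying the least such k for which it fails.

k = 24

k = 18: 19 is prime.
k = 19: 19 is prime.
k = 20: 23 is prime.
k = 21: 23 is prime.
k = 22: 23 is prime.
k = 23: 23 is prime.
k = 24: 24 = 2 × 12; 25 = 5 × 5; 26 = 2 × 13; 27 = 3 × 9; 28 = 2 × 14 — all composite.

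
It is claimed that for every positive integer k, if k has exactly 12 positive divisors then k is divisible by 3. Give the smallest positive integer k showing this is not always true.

k = 140

The first 8 eligible values, up to k = 132, all satisfy the conclusion.
k = 140: τ(140) = 12; 140 mod 3 = 2.
Thus k = 140 disproves the claim, and no smaller k works.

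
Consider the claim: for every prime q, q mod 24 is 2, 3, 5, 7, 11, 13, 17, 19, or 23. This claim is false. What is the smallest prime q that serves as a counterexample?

q = 73

The first 20 eligible values, up to q = 71, all satisfy the conclusion.
q = 73: 73 mod 24 = 1 — not in {2, 3, 5, 7, 11, 13, 17, 19, 23}.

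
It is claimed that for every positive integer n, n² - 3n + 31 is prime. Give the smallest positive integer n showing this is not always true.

n = 4

n = 1: n² - 3n + 31 = 29, prime.
n = 2: n² - 3n + 31 = 29, prime.
n = 3: n² - 3n + 31 = 31, prime.
n = 4: n² - 3n + 31 = 35 = 5 × 7, composite.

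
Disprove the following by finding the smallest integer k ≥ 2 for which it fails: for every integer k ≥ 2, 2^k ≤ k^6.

A counterexample is any integer k ≥ 2 such that 2^k > k^6; we check each in order.
For k = 2, 3, 4, 5, …, 27, 28, 29 the conclusion holds.
k = 30: 2^k = 1073741824 and k^6 = 729000000, so 1073741824 > 729000000.

k = 30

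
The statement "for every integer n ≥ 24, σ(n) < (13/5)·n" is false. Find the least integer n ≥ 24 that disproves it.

Check each integer n ≥ 24 in order until the claim fails.
For n = 24, 25, 26, 27, …, 57, 58, 59 the conclusion holds.
n = 60: σ(60) = 168; 168 ≥ 156.

n = 60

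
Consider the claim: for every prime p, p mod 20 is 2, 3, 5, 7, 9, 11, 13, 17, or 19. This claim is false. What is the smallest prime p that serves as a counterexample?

The first 12 eligible values, up to p = 37, all satisfy the conclusion.
p = 41: 41 mod 20 = 1 — not in {2, 3, 5, 7, 9, 11, 13, 17, 19}.

p = 41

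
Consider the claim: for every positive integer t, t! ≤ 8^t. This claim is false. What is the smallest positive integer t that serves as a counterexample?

t = 20

A counterexample is any positive integer t such that t! > 8^t; we check each in order.
For t = 1, 2, 3, 4, …, 17, 18, 19 the conclusion holds.
t = 20: t! = 2432902008176640000 and 8^t = 1152921504606846976, so 2432902008176640000 > 1152921504606846976.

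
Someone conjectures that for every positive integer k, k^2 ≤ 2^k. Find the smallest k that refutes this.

k = 3

Check each positive integer k in order until k^2 > 2^k.
For k = 1, 2 the conclusion holds.
k = 3: k^2 = 9 and 2^k = 8, so 9 > 8.
So k = 3 is the smallest counterexample.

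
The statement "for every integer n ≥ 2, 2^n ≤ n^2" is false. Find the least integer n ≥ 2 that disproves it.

n = 5

Check each integer n ≥ 2 in order until 2^n > n^2.
n = 2: 2^n = 4 and n^2 = 4, so 4 ≤ 4.
n = 3: 2^n = 8 and n^2 = 9, so 8 ≤ 9.
n = 4: 2^n = 16 and n^2 = 16, so 16 ≤ 16.
n = 5: 2^n = 32 and n^2 = 25, so 32 > 25.
Thus n = 5 disproves the claim, and no smaller n works.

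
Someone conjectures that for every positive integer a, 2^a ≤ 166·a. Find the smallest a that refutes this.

a = 11

We need the least positive integer a for which 2^a > 166·a.
For a = 1, 2, 3, 4, 5, 6, 7, 8, 9, 10 the conclusion holds.
a = 11: 2^a = 2048 and 166·a = 1826, so 2048 > 1826.
So a = 11 is the smallest counterexample.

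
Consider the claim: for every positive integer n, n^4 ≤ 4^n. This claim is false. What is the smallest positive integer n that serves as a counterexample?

We need the least positive integer n for which n^4 > 4^n.
n = 1: n^4 = 1 and 4^n = 4, so 1 ≤ 4.
n = 2: n^4 = 16 and 4^n = 16, so 16 ≤ 16.
n = 3: n^4 = 81 and 4^n = 64, so 81 > 64.
So n = 3 is the smallest counterexample.

n = 3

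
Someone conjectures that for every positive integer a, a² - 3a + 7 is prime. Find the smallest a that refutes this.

We need the least positive integer a for which a² - 3a + 7 is not prime.
a = 1: a² - 3a + 7 = 5, prime.
a = 2: a² - 3a + 7 = 5, prime.
a = 3: a² - 3a + 7 = 7, prime.
a = 4: a² - 3a + 7 = 11, prime.
a = 5: a² - 3a + 7 = 17, prime.
a = 6: a² - 3a + 7 = 25 = 5 × 5, composite.
So a = 6 is the smallest counterexample.

a = 6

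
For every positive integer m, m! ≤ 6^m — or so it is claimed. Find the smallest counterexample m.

m = 14

Check each positive integer m in order until m! > 6^m.
The first 13 eligible values, up to m = 13, all satisfy the conclusion.
m = 14: m! = 87178291200 and 6^m = 78364164096, so 87178291200 > 78364164096.
So m = 14 is the smallest counterexample.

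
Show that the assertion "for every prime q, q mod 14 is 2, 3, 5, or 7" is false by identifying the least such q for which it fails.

q = 11

Check each prime q in order until the claim fails.
For q = 2, 3, 5, 7 the conclusion holds.
q = 11: 11 mod 14 = 11 — not in {2, 3, 5, 7}.
So q = 11 is the smallest counterexample.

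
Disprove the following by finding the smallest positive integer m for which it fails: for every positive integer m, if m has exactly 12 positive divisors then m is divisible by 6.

m = 140

Check each positive integer m in order until m has exactly 12 positive divisors but m is not divisible by 6.
For m = 60, 72, 84, 90, 96, 108, 126, 132 the conclusion holds.
m = 140: τ(140) = 12; 140 mod 6 = 2.
So m = 140 is the smallest counterexample.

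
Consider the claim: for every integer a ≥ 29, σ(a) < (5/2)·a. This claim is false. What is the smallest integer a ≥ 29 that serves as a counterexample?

A counterexample is any integer a ≥ 29 such that the claim fails; we check each in order.
For a = 29, 30, 31, 32, 33, 34, 35 the conclusion holds.
a = 36: σ(36) = 91; 91 ≥ 90.

a = 36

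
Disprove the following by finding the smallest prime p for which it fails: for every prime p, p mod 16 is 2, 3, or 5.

Check each prime p in order until the claim fails.
For p = 2, 3, 5 the conclusion holds.
p = 7: 7 mod 16 = 7 — not in {2, 3, 5}.
Hence p = 7 is a counterexample.

p = 7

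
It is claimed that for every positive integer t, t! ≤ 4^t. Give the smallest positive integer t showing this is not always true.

t = 9

We need the least positive integer t for which t! > 4^t.
t = 1: t! = 1 and 4^t = 4, so 1 ≤ 4.
t = 2: t! = 2 and 4^t = 16, so 2 ≤ 16.
t = 3: t! = 6 and 4^t = 64, so 6 ≤ 64.
t = 4: t! = 24 and 4^t = 256, so 24 ≤ 256.
t = 5: t! = 120 and 4^t = 1024, so 120 ≤ 1024.
t = 6: t! = 720 and 4^t = 4096, so 720 ≤ 4096.
t = 7: t! = 5040 and 4^t = 16384, so 5040 ≤ 16384.
t = 8: t! = 40320 and 4^t = 65536, so 40320 ≤ 65536.
t = 9: t! = 362880 and 4^t = 262144, so 362880 > 262144.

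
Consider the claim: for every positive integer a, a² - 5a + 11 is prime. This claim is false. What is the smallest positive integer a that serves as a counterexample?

Check each positive integer a in order until a² - 5a + 11 is not prime.
For a = 1, 2, 3, 4, 5, 6 the conclusion holds.
a = 7: a² - 5a + 11 = 25 = 5 × 5, composite.
Thus a = 7 disproves the claim, and no smaller a works.

a = 7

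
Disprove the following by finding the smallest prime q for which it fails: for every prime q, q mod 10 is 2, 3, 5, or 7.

q = 11

q = 2: 2 mod 10 = 2.
q = 3: 3 mod 10 = 3.
q = 5: 5 mod 10 = 5.
q = 7: 7 mod 10 = 7.
q = 11: 11 mod 10 = 1 — not in {2, 3, 5, 7}.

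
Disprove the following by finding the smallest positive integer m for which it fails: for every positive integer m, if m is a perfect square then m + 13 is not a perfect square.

Check each positive integer m in order until m is a perfect square but m + 13 is a perfect square.
The first 5 eligible values, up to m = 25, all satisfy the conclusion.
m = 36: 36 = 6² and 36 + 13 = 49 = 7².

m = 36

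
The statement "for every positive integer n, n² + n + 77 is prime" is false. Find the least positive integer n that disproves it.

Check each positive integer n in order until n² + n + 77 is not prime.
n = 1: n² + n + 77 = 79, prime.
n = 2: n² + n + 77 = 83, prime.
n = 3: n² + n + 77 = 89, prime.
n = 4: n² + n + 77 = 97, prime.
n = 5: n² + n + 77 = 107, prime.
n = 6: n² + n + 77 = 119 = 7 × 17, composite.

n = 6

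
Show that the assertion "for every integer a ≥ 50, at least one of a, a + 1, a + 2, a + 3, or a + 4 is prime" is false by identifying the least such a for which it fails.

a = 54

For a = 50, 51, 52, 53 the conclusion holds.
a = 54: 54 = 2 × 27; 55 = 5 × 11; 56 = 2 × 28; 57 = 3 × 19; 58 = 2 × 29 — all composite.
So a = 54 is the smallest counterexample.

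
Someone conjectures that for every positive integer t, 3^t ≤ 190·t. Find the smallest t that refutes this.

A counterexample is any positive integer t such that 3^t > 190·t; we check each in order.
For t = 1, 2, 3, 4, 5, 6 the conclusion holds.
t = 7: 3^t = 2187 and 190·t = 1330, so 2187 > 1330.

t = 7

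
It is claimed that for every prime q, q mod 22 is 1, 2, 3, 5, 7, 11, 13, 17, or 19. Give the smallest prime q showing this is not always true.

For q = 2, 3, 5, 7, 11, 13, 17, 19, 23, 29 the conclusion holds.
q = 31: 31 mod 22 = 9 — not in {1, 2, 3, 5, 7, 11, 13, 17, 19}.
So q = 31 is the smallest counterexample.

q = 31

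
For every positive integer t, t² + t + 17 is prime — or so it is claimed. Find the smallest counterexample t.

A counterexample is any positive integer t such that t² + t + 17 is not prime; we check each in order.
For t = 1, 2, 3, 4, …, 13, 14, 15 the conclusion holds.
t = 16: t² + t + 17 = 289 = 17 × 17, composite.
Thus t = 16 disproves the claim, and no smaller t works.

t = 16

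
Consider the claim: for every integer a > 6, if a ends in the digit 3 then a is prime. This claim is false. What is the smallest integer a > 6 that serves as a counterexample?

a = 33

A counterexample is any integer a > 6 such that a ends in the digit 3 but a is not prime; we check each in order.
a = 13: 13 ends in 3 and is prime.
a = 23: 23 ends in 3 and is prime.
a = 33: 33 ends in 3; 33 = 3 × 11, composite.
So a = 33 is the smallest counterexample.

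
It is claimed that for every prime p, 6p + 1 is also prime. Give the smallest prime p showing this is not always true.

For p = 2, 3, 5, 7, 11, 13, 17 the conclusion holds.
p = 19: 6p + 1 = 115 = 5 × 23, not prime.
Thus p = 19 disproves the claim, and no smaller p works.

p = 19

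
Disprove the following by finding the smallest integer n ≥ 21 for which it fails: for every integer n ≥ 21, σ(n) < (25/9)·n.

n = 60

We need the least integer n ≥ 21 for which the claim fails.
For n = 21, 22, 23, 24, …, 57, 58, 59 the conclusion holds.
n = 60: σ(60) = 168; 168 ≥ 500/3.
Thus n = 60 disproves the claim, and no smaller n works.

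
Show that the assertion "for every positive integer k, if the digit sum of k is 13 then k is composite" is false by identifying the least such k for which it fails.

For k = 49, 58 the conclusion holds.
k = 67: digit sum 13; 67 is prime, not composite.
Hence k = 67 is a counterexample.

k = 67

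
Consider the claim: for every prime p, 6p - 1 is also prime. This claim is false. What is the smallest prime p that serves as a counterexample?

We need the least prime p for which 6p - 1 is not prime.
For p = 2, 3, 5, 7 the conclusion holds.
p = 11: 6p - 1 = 65 = 5 × 13, not prime.
Hence p = 11 is a counterexample.

p = 11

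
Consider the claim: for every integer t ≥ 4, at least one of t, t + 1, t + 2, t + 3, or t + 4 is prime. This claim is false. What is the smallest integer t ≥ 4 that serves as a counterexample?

We need the least integer t ≥ 4 for which t, t + 1, t + 2, t + 3, t + 4 are all composite.
For t = 4, 5, 6, 7, …, 21, 22, 23 the conclusion holds.
t = 24: 24 = 2 × 12; 25 = 5 × 5; 26 = 2 × 13; 27 = 3 × 9; 28 = 2 × 14 — all composite.

t = 24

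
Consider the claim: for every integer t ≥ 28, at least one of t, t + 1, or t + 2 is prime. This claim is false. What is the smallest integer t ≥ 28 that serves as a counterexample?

For t = 28, 29, 30, 31 the conclusion holds.
t = 32: 32 = 2 × 16; 33 = 3 × 11; 34 = 2 × 17 — all composite.
So t = 32 is the smallest counterexample.

t = 32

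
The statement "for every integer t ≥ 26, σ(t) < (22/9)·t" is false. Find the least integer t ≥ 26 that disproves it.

t = 36

Check each integer t ≥ 26 in order until the claim fails.
For t = 26, 27, 28, 29, 30, 31, 32, 33, 34, 35 the conclusion holds.
t = 36: σ(36) = 91; 91 ≥ 88.
Thus t = 36 disproves the claim, and no smaller t works.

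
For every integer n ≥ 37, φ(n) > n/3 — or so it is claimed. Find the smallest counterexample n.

n = 42

We need the least integer n ≥ 37 for which the claim fails.
The first 5 eligible values, up to n = 41, all satisfy the conclusion.
n = 42: φ(42) = 12 and 42/3 = 14, so φ(42) ≤ 42/3.
Hence n = 42 is a counterexample.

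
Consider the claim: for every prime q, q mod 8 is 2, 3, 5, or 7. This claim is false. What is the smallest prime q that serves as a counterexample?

Check each prime q in order until the claim fails.
q = 2: 2 mod 8 = 2.
q = 3: 3 mod 8 = 3.
q = 5: 5 mod 8 = 5.
q = 7: 7 mod 8 = 7.
q = 11: 11 mod 8 = 3.
q = 13: 13 mod 8 = 5.
q = 17: 17 mod 8 = 1 — not in {2, 3, 5, 7}.

q = 17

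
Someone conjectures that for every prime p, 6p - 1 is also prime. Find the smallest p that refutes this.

A counterexample is any prime p such that 6p - 1 is not prime; we check each in order.
p = 2: 6p - 1 = 11, prime.
p = 3: 6p - 1 = 17, prime.
p = 5: 6p - 1 = 29, prime.
p = 7: 6p - 1 = 41, prime.
p = 11: 6p - 1 = 65 = 5 × 13, not prime.
Thus p = 11 disproves the claim, and no smaller p works.

p = 11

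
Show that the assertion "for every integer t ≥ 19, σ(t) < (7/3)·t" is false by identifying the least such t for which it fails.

A counterexample is any integer t ≥ 19 such that the claim fails; we check each in order.
For t = 19, 20, 21, 22, 23 the conclusion holds.
t = 24: σ(24) = 60; 60 ≥ 56.
Hence t = 24 is a counterexample.

t = 24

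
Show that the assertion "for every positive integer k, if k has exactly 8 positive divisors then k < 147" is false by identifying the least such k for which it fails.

Check each positive integer k in order until k has exactly 8 positive divisors but the claim fails.
For k = 24, 30, 40, 42, …, 135, 136, 138 the conclusion holds.
k = 152: τ(152) = 8; 152 ≥ 147.

k = 152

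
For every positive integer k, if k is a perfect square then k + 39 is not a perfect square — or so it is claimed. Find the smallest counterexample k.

For k = 1, 4, 9, 16 the conclusion holds.
k = 25: 25 = 5² and 25 + 39 = 64 = 8².
Hence k = 25 is a counterexample.

k = 25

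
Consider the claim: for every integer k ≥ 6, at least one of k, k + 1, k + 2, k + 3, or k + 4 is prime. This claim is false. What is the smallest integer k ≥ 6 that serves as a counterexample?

A counterexample is any integer k ≥ 6 such that k, k + 1, k + 2, k + 3, k + 4 are all composite; we check each in order.
For k = 6, 7, 8, 9, …, 21, 22, 23 the conclusion holds.
k = 24: 24 = 2 × 12; 25 = 5 × 5; 26 = 2 × 13; 27 = 3 × 9; 28 = 2 × 14 — all composite.
Thus k = 24 disproves the claim, and no smaller k works.

k = 24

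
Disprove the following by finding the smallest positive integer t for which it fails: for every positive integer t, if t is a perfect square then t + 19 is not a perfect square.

t = 81

t = 1: 1 + 19 = 20, not a perfect square.
t = 4: 4 + 19 = 23, not a perfect square.
t = 9: 9 + 19 = 28, not a perfect square.
t = 16: 16 + 19 = 35, not a perfect square.
t = 25: 25 + 19 = 44, not a perfect square.
t = 36: 36 + 19 = 55, not a perfect square.
t = 49: 49 + 19 = 68, not a perfect square.
t = 64: 64 + 19 = 83, not a perfect square.
t = 81: 81 = 9² and 81 + 19 = 100 = 10².
Thus t = 81 disproves the claim, and no smaller t works.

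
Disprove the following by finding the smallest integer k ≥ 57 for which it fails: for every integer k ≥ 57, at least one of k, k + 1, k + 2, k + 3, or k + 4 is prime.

A counterexample is any integer k ≥ 57 such that k, k + 1, k + 2, k + 3, k + 4 are all composite; we check each in order.
The first 5 eligible values, up to k = 61, all satisfy the conclusion.
k = 62: 62 = 2 × 31; 63 = 3 × 21; 64 = 2 × 32; 65 = 5 × 13; 66 = 2 × 33 — all composite.
Thus k = 62 disproves the claim, and no smaller k works.

k = 62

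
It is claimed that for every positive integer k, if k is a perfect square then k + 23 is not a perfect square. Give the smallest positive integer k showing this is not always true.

A counterexample is any positive integer k such that k is a perfect square but k + 23 is a perfect square; we check each in order.
The first 10 eligible values, up to k = 100, all satisfy the conclusion.
k = 121: 121 = 11² and 121 + 23 = 144 = 12².

k = 121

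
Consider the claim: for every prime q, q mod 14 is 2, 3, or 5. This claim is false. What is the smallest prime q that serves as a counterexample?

A counterexample is any prime q such that the claim fails; we check each in order.
For q = 2, 3, 5 the conclusion holds.
q = 7: 7 mod 14 = 7 — not in {2, 3, 5}.

q = 7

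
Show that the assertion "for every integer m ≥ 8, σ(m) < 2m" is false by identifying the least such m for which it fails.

The first 4 eligible values, up to m = 11, all satisfy the conclusion.
m = 12: σ(12) = 28; 28 ≥ 24.

m = 12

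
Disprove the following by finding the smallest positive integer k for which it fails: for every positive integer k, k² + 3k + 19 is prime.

Check each positive integer k in order until k² + 3k + 19 is not prime.
The first 14 eligible values, up to k = 14, all satisfy the conclusion.
k = 15: k² + 3k + 19 = 289 = 17 × 17, composite.
So k = 15 is the smallest counterexample.

k = 15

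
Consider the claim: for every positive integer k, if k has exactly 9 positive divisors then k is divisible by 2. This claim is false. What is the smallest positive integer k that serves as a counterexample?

Check each positive integer k in order until k has exactly 9 positive divisors but k is not divisible by 2.
For k = 36, 100, 196 the conclusion holds.
k = 225: τ(225) = 9; 225 mod 2 = 1.

k = 225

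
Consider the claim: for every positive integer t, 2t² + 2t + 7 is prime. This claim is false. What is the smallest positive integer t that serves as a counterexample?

Check each positive integer t in order until 2t² + 2t + 7 is not prime.
t = 1: 2t² + 2t + 7 = 11, prime.
t = 2: 2t² + 2t + 7 = 19, prime.
t = 3: 2t² + 2t + 7 = 31, prime.
t = 4: 2t² + 2t + 7 = 47, prime.
t = 5: 2t² + 2t + 7 = 67, prime.
t = 6: 2t² + 2t + 7 = 91 = 7 × 13, composite.
Thus t = 6 disproves the claim, and no smaller t works.

t = 6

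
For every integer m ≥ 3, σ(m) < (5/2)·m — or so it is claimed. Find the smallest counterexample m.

m = 24

The first 21 eligible values, up to m = 23, all satisfy the conclusion.
m = 24: σ(24) = 60; 60 ≥ 60.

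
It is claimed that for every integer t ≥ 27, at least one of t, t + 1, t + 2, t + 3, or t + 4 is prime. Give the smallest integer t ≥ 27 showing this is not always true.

t = 32

Check each integer t ≥ 27 in order until t, t + 1, t + 2, t + 3, t + 4 are all composite.
t = 27: 29 is prime.
t = 28: 29 is prime.
t = 29: 29 is prime.
t = 30: 31 is prime.
t = 31: 31 is prime.
t = 32: 32 = 2 × 16; 33 = 3 × 11; 34 = 2 × 17; 35 = 5 × 7; 36 = 2 × 18 — all composite.
So t = 32 is the smallest counterexample.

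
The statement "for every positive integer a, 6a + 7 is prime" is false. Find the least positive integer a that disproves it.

Check each positive integer a in order until 6a + 7 is not prime.
For a = 1, 2 the conclusion holds.
a = 3: 6a + 7 = 25 = 5 × 5, composite.
Hence a = 3 is a counterexample.

a = 3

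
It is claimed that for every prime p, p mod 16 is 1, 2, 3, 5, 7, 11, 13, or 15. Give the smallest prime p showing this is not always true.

We need the least prime p for which the claim fails.
For p = 2, 3, 5, 7, …, 29, 31, 37 the conclusion holds.
p = 41: 41 mod 16 = 9 — not in {1, 2, 3, 5, 7, 11, 13, 15}.
Hence p = 41 is a counterexample.

p = 41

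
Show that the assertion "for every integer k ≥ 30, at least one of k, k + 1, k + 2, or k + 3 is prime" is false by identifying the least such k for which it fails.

k = 32

A counterexample is any integer k ≥ 30 such that k, k + 1, k + 2, k + 3 are all composite; we check each in order.
k = 30: 31 is prime.
k = 31: 31 is prime.
k = 32: 32 = 2 × 16; 33 = 3 × 11; 34 = 2 × 17; 35 = 5 × 7 — all composite.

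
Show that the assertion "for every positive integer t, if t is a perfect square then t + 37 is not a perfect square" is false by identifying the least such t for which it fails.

The first 17 eligible values, up to t = 289, all satisfy the conclusion.
t = 324: 324 = 18² and 324 + 37 = 361 = 19².
Thus t = 324 disproves the claim, and no smaller t works.

t = 324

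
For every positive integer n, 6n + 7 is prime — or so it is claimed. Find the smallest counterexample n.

n = 3

Check each positive integer n in order until 6n + 7 is not prime.
For n = 1, 2 the conclusion holds.
n = 3: 6n + 7 = 25 = 5 × 5, composite.
Thus n = 3 disproves the claim, and no smaller n works.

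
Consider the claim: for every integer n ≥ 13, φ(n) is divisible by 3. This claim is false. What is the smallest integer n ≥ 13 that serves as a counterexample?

Check each integer n ≥ 13 in order until φ(n) is not divisible by 3.
n = 13: φ(13) = 12; 12 mod 3 = 0.
n = 14: φ(14) = 6; 6 mod 3 = 0.
n = 15: φ(15) = 8; 8 mod 3 = 2.
So n = 15 is the smallest counterexample.

n = 15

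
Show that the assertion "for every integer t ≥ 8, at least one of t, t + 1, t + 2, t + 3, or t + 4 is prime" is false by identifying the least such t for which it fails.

We need the least integer t ≥ 8 for which t, t + 1, t + 2, t + 3, t + 4 are all composite.
For t = 8, 9, 10, 11, …, 21, 22, 23 the conclusion holds.
t = 24: 24 = 2 × 12; 25 = 5 × 5; 26 = 2 × 13; 27 = 3 × 9; 28 = 2 × 14 — all composite.

t = 24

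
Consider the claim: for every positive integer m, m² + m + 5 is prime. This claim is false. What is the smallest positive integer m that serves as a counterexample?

Check each positive integer m in order until m² + m + 5 is not prime.
m = 1: m² + m + 5 = 7, prime.
m = 2: m² + m + 5 = 11, prime.
m = 3: m² + m + 5 = 17, prime.
m = 4: m² + m + 5 = 25 = 5 × 5, composite.
So m = 4 is the smallest counterexample.

m = 4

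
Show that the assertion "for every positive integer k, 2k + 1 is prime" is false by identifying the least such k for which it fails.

k = 4

We need the least positive integer k for which 2k + 1 is not prime.
k = 1: 2k + 1 = 3, prime.
k = 2: 2k + 1 = 5, prime.
k = 3: 2k + 1 = 7, prime.
k = 4: 2k + 1 = 9 = 3 × 3, composite.
Hence k = 4 is a counterexample.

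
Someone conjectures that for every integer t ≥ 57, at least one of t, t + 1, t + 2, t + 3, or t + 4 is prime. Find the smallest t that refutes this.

Check each integer t ≥ 57 in order until t, t + 1, t + 2, t + 3, t + 4 are all composite.
t = 57: 59 is prime.
t = 58: 59 is prime.
t = 59: 59 is prime.
t = 60: 61 is prime.
t = 61: 61 is prime.
t = 62: 62 = 2 × 31; 63 = 3 × 21; 64 = 2 × 32; 65 = 5 × 13; 66 = 2 × 33 — all composite.

t = 62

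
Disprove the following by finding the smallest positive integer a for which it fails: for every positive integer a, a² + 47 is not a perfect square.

a = 23

A counterexample is any positive integer a such that a² + 47 is a perfect square; we check each in order.
For a = 1, 2, 3, 4, …, 20, 21, 22 the conclusion holds.
a = 23: 23² + 47 = 576 = 24², a perfect square.
Thus a = 23 disproves the claim, and no smaller a works.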